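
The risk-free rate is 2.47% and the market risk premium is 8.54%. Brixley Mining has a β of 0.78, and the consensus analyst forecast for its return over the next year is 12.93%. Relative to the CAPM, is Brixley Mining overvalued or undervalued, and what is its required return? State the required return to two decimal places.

Required return = R_f + β·MRP = 2.47% + 0.78 × 8.54% = 9.13%
Forecast 12.93% > required 9.13% → the stock plots above the SML → undervalued.

Undervalued; required return 9.13%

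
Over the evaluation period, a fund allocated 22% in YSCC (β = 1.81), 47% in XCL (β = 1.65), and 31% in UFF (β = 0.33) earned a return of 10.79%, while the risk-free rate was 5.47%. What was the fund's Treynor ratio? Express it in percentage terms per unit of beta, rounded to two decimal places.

4.17%

β_P = 0.22×1.81 + 0.47×1.65 + 0.31×0.33 = 1.2760
Treynor = (R_P − R_f) / β_P = (10.79% − 5.47%) / 1.2760 = 5.32% / 1.2760 = 4.17%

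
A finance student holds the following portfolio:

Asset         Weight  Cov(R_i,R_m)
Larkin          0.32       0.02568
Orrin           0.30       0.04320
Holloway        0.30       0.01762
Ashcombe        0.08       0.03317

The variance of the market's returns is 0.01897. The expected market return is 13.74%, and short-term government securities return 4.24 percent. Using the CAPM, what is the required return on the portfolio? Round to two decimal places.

18.82%

β_Larkin = 0.02568 / 0.01897 = 1.3537
β_Orrin = 0.04320 / 0.01897 = 2.2773
β_Holloway = 0.01762 / 0.01897 = 0.9288
β_Ashcombe = 0.03317 / 0.01897 = 1.7486
β_P = Σ w_i β_i = 0.32×1.3537 + 0.30×2.2773 + 0.30×0.9288 + 0.08×1.7486 = 1.5349
MRP = 13.74% − 4.24% = 9.50%
E(R_P) = R_f + β_P × MRP = 4.24% + 1.5349 × 9.50% = 18.82%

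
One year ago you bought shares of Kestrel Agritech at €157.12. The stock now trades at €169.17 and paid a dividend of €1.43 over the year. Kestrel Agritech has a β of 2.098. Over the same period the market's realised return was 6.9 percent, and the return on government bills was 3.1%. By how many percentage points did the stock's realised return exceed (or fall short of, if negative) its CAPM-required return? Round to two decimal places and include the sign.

Realised HPR = (P1 + D1 − P0) / P0 = (169.17 + 1.43 − 157.12) / 157.12 = 13.48 / 157.12 = 8.5794%
MRP = 6.9% − 3.1% = 3.80%
CAPM required = R_f + β·MRP = 3.1% + 2.098 × 3.8% = 11.0724%
α = realised − required = 8.5794% − 11.0724% = -2.49%

-2.49%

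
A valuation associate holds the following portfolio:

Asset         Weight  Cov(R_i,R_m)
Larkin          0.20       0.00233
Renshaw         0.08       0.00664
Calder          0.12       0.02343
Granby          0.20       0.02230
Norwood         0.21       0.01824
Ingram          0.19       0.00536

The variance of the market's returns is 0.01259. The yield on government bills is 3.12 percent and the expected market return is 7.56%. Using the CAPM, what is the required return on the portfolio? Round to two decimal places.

7.75%

β_Larkin = 0.00233 / 0.01259 = 0.1851
β_Renshaw = 0.00664 / 0.01259 = 0.5274
β_Calder = 0.02343 / 0.01259 = 1.8610
β_Granby = 0.02230 / 0.01259 = 1.7712
β_Norwood = 0.01824 / 0.01259 = 1.4488
β_Ingram = 0.00536 / 0.01259 = 0.4257
β_P = Σ w_i β_i = 0.20×0.1851 + 0.08×0.5274 + 0.12×1.8610 + 0.20×1.7712 + 0.21×1.4488 + 0.19×0.4257 = 1.0419
MRP = 7.56% − 3.12% = 4.44%
E(R_P) = R_f + β_P × MRP = 3.12% + 1.0419 × 4.44% = 7.75%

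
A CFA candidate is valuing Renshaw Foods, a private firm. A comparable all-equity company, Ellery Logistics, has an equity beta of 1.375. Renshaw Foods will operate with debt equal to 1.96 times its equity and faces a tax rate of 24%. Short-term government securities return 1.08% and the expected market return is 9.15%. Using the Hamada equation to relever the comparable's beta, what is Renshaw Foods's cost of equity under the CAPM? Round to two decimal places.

28.71%

β_L = β_U × [1 + (1 − t)(D/E)] = 1.375 × [1 + (1 − 0.24) × 1.96]
    = 1.375 × [1 + 0.76 × 1.96] = 1.375 × 2.4896 = 3.4232
MRP = 9.15% − 1.08% = 8.07%
E(R) = R_f + β_L × MRP = 1.08% + 3.4232 × 8.07% = 28.71%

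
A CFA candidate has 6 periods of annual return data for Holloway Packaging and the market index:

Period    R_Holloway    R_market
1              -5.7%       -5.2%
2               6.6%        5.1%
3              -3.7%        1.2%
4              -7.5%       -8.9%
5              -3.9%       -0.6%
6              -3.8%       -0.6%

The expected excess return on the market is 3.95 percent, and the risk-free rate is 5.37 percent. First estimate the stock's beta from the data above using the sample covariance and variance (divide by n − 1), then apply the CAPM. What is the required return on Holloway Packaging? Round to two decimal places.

Mean R_i = (-5.7 + 6.6 − 3.7 − 7.5 − 3.9 − 3.8) / 6 = -3.0000%
Mean R_m = (-5.2 + 5.1 + 1.2 − 8.9 − 0.6 − 0.6) / 6 = -1.5000%
Σ(R_i − R̄_i)(R_m − R̄_m) = 103.2300  ⇒  Cov = 103.2300 / 5 = 20.6460
Σ(R_m − R̄_m)² = 120.9200  ⇒  Var(R_m) = 120.9200 / 5 = 24.1840
β = Cov / Var(R_m) = 20.6460 / 24.1840 = 0.8537
E(R) = R_f + β × MRP = 5.37% + 0.8537 × 3.95% = 8.74%

8.74%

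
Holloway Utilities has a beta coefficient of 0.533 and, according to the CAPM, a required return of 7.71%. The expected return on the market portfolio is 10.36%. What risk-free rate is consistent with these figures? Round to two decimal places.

E(R) = R_f + β(E(R_m) − R_f) = R_f(1 − β) + β·E(R_m)
7.71% = R_f × (1 − 0.533) + 0.533 × 10.36%
7.71% = R_f × 0.467 + 5.52188%
R_f = (7.71% − 5.52188%) / 0.467 = 4.69%

4.69%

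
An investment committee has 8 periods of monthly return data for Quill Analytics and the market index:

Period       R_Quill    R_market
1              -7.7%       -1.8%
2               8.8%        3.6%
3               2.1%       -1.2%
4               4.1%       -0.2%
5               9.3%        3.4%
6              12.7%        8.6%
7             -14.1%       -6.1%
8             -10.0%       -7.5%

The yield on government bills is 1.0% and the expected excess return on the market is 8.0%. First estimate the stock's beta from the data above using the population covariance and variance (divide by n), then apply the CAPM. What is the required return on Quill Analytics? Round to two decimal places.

Mean R_i = (-7.7 + 8.8 + 2.1 + 4.1 + 9.3 + 12.7 − 14.1 − 10.0) / 8 = 0.6500%
Mean R_m = (-1.8 + 3.6 − 1.2 − 0.2 + 3.4 + 8.6 − 6.1 − 7.5) / 8 = -0.1500%
Σ(R_i − R̄_i)(R_m − R̄_m) = 344.8300  ⇒  Cov = 344.8300 / 8 = 43.1038
Σ(R_m − R̄_m)² = 196.4800  ⇒  Var(R_m) = 196.4800 / 8 = 24.5600
β = Cov / Var(R_m) = 43.1038 / 24.5600 = 1.7550
E(R) = R_f + β × MRP = 1.0% + 1.7550 × 8.0% = 15.04%

15.04%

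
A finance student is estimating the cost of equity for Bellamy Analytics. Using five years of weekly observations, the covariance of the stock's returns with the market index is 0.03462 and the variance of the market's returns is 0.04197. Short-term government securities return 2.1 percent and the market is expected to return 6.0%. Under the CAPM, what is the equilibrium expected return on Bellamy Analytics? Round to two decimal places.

5.32%

β = Cov(R_i, R_m) / Var(R_m) = 0.03462 / 0.04197 = 0.8249
MRP = 6.0% − 2.1% = 3.90%
E(R) = R_f + β × MRP = 2.1% + 0.8249 × 3.9% = 5.32%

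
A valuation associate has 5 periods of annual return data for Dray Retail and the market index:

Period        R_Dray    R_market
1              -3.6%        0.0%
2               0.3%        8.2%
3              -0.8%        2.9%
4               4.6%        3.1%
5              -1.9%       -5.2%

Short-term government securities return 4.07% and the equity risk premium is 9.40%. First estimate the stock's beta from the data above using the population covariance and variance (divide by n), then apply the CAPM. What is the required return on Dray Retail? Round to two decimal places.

6.69%

Mean R_i = (-3.6 + 0.3 − 0.8 + 4.6 − 1.9) / 5 = -0.2800%
Mean R_m = (0.0 + 8.2 + 2.9 + 3.1 − 5.2) / 5 = 1.8000%
Σ(R_i − R̄_i)(R_m − R̄_m) = 26.8000  ⇒  Cov = 26.8000 / 5 = 5.3600
Σ(R_m − R̄_m)² = 96.1000  ⇒  Var(R_m) = 96.1000 / 5 = 19.2200
β = Cov / Var(R_m) = 5.3600 / 19.2200 = 0.2789
E(R) = R_f + β × MRP = 4.07% + 0.2789 × 9.40% = 6.69%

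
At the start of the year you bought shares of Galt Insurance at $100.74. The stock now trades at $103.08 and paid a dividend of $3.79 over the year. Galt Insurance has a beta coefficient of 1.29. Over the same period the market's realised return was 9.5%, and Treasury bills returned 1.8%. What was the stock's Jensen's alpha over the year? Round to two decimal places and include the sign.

-5.65%

Realised HPR = (P1 + D1 − P0) / P0 = (103.08 + 3.79 − 100.74) / 100.74 = 6.13 / 100.74 = 6.0850%
MRP = 9.5% − 1.8% = 7.70%
CAPM required = R_f + β·MRP = 1.8% + 1.29 × 7.7% = 11.7330%
α = realised − required = 6.0850% − 11.7330% = -5.65%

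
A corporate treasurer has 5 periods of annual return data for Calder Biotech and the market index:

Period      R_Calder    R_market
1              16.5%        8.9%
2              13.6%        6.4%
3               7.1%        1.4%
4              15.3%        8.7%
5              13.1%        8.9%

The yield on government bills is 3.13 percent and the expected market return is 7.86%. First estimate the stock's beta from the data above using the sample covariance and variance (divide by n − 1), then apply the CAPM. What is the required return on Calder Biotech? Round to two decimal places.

8.06%

Mean R_i = (16.5 + 13.6 + 7.1 + 15.3 + 13.1) / 5 = 13.1200%
Mean R_m = (8.9 + 6.4 + 1.4 + 8.7 + 8.9) / 5 = 6.8600%
Σ(R_i − R̄_i)(R_m − R̄_m) = 43.5140  ⇒  Cov = 43.5140 / 4 = 10.8785
Σ(R_m − R̄_m)² = 41.7320  ⇒  Var(R_m) = 41.7320 / 4 = 10.4330
β = Cov / Var(R_m) = 10.8785 / 10.4330 = 1.0427
MRP = 7.86% − 3.13% = 4.73%
E(R) = R_f + β × MRP = 3.13% + 1.0427 × 4.73% = 8.06%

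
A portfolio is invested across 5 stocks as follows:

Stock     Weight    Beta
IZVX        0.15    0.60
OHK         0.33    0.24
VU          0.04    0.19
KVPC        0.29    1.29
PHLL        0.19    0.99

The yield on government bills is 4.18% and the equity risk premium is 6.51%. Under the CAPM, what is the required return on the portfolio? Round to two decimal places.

β_P = Σ w_i β_i = 0.15×0.60 + 0.33×0.24 + 0.04×0.19 + 0.29×1.29 + 0.19×0.99 = 0.7390
E(R_P) = R_f + β_P × MRP = 4.18% + 0.7390 × 6.51% = 8.99%

8.99%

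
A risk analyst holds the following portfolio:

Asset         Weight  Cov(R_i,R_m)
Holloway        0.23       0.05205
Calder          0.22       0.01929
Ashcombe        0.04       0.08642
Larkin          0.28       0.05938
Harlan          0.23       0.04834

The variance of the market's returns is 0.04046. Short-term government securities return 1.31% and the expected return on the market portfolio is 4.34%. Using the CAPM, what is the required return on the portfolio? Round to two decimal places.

β_Holloway = 0.05205 / 0.04046 = 1.2865
β_Calder = 0.01929 / 0.04046 = 0.4768
β_Ashcombe = 0.08642 / 0.04046 = 2.1359
β_Larkin = 0.05938 / 0.04046 = 1.4676
β_Harlan = 0.04834 / 0.04046 = 1.1948
β_P = Σ w_i β_i = 0.23×1.2865 + 0.22×0.4768 + 0.04×2.1359 + 0.28×1.4676 + 0.23×1.1948 = 1.1720
MRP = 4.34% − 1.31% = 3.03%
E(R_P) = R_f + β_P × MRP = 1.31% + 1.1720 × 3.03% = 4.86%

4.86%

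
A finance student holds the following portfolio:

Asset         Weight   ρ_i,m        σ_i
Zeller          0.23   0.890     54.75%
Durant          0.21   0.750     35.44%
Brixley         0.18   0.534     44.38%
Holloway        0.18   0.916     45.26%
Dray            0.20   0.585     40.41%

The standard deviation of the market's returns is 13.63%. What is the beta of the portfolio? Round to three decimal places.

2.439

β_Zeller = 0.890 × 54.75% / 13.63% = 3.5750
β_Durant = 0.750 × 35.44% / 13.63% = 1.9501
β_Brixley = 0.534 × 44.38% / 13.63% = 1.7387
β_Holloway = 0.916 × 45.26% / 13.63% = 3.0417
β_Dray = 0.585 × 40.41% / 13.63% = 1.7344
β_P = Σ w_i β_i = 0.23×3.5750 + 0.21×1.9501 + 0.18×1.7387 + 0.18×3.0417 + 0.20×1.7344 = 2.4391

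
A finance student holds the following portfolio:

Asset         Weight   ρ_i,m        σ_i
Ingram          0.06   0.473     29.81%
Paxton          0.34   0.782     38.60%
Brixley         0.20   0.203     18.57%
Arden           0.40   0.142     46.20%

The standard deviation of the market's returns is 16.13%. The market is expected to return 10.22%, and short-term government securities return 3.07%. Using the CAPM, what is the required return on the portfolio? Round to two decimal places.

9.49%

β_Ingram = 0.473 × 29.81% / 16.13% = 0.8742
β_Paxton = 0.782 × 38.60% / 16.13% = 1.8714
β_Brixley = 0.203 × 18.57% / 16.13% = 0.2337
β_Arden = 0.142 × 46.20% / 16.13% = 0.4067
β_P = Σ w_i β_i = 0.06×0.8742 + 0.34×1.8714 + 0.20×0.2337 + 0.40×0.4067 = 0.8981
MRP = 10.22% − 3.07% = 7.15%
E(R_P) = R_f + β_P × MRP = 3.07% + 0.8981 × 7.15% = 9.49%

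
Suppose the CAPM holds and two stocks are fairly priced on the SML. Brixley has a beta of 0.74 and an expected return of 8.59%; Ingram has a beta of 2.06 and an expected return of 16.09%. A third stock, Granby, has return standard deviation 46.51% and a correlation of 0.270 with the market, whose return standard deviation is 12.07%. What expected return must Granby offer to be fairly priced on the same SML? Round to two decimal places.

MRP = (16.09% − 8.59%) / (2.06 − 0.74) = 5.6818%
R_f = 8.59% − 0.74 × 5.6818% = 4.3855%
β_Granby = ρ·σ_i/σ_m = 0.270 × 46.51 / 12.07 = 1.0404
E(R_Granby) = R_f + β × MRP = 4.3855% + 1.0404 × 5.6818% = 10.30%

10.30%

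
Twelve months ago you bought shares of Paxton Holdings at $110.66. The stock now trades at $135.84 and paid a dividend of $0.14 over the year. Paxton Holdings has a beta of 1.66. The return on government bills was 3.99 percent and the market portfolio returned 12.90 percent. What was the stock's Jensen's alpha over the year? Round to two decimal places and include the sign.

+4.10%

Realised HPR = (P1 + D1 − P0) / P0 = (135.84 + 0.14 − 110.66) / 110.66 = 25.32 / 110.66 = 22.8809%
MRP = 12.90% − 3.99% = 8.91%
CAPM required = R_f + β·MRP = 3.99% + 1.66 × 8.91% = 18.7806%
α = realised − required = 22.8809% − 18.7806% = +4.10%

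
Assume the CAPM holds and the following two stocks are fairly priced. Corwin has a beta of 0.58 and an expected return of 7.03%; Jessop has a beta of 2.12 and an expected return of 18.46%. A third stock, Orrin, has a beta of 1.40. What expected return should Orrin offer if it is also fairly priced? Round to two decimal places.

MRP (SML slope) = (18.46% − 7.03%) / (2.12 − 0.58) = 11.43% / 1.54 = 7.4221%
R_f (intercept) = 7.03% − 0.58 × 7.4221% = 2.7252%
E(R_Orrin) = R_f + β × MRP = 2.7252% + 1.40 × 7.4221% = 13.12%

13.12%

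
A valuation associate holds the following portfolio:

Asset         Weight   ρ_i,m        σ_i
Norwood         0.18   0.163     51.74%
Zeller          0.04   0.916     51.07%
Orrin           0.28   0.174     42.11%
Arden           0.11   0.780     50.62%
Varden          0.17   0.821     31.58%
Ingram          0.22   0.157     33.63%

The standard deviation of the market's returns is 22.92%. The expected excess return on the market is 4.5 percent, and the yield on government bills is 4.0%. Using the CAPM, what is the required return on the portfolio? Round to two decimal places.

β_Norwood = 0.163 × 51.74% / 22.92% = 0.3680
β_Zeller = 0.916 × 51.07% / 22.92% = 2.0410
β_Orrin = 0.174 × 42.11% / 22.92% = 0.3197
β_Arden = 0.780 × 50.62% / 22.92% = 1.7227
β_Varden = 0.821 × 31.58% / 22.92% = 1.1312
β_Ingram = 0.157 × 33.63% / 22.92% = 0.2304
β_P = Σ w_i β_i = 0.18×0.3680 + 0.04×2.0410 + 0.28×0.3197 + 0.11×1.7227 + 0.17×1.1312 + 0.22×0.2304 = 0.6699
E(R_P) = R_f + β_P × MRP = 4.0% + 0.6699 × 4.5% = 7.01%

7.01%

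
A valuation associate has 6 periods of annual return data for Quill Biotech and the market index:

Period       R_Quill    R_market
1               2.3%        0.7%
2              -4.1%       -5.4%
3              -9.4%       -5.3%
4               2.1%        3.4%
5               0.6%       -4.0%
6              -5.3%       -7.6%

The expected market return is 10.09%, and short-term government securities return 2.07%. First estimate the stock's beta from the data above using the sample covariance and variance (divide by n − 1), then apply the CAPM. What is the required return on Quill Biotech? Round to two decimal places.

Mean R_i = (2.3 − 4.1 − 9.4 + 2.1 + 0.6 − 5.3) / 6 = -2.3000%
Mean R_m = (0.7 − 5.4 − 5.3 + 3.4 − 4.0 − 7.6) / 6 = -3.0333%
Σ(R_i − R̄_i)(R_m − R̄_m) = 76.7300  ⇒  Cov = 76.7300 / 5 = 15.3460
Σ(R_m − R̄_m)² = 87.8533  ⇒  Var(R_m) = 87.8533 / 5 = 17.5707
β = Cov / Var(R_m) = 15.3460 / 17.5707 = 0.8734
MRP = 10.09% − 2.07% = 8.02%
E(R) = R_f + β × MRP = 2.07% + 0.8734 × 8.02% = 9.07%

9.07%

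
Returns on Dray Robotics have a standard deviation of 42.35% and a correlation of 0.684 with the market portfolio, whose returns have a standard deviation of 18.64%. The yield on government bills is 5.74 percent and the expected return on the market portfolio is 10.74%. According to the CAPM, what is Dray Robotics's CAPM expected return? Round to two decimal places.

13.51%

β = ρ × σ_i / σ_m = 0.684 × 42.35% / 18.64% = 1.5540
MRP = 10.74% − 5.74% = 5.00%
E(R) = 5.74% + 1.5540 × 5.00% = 13.51%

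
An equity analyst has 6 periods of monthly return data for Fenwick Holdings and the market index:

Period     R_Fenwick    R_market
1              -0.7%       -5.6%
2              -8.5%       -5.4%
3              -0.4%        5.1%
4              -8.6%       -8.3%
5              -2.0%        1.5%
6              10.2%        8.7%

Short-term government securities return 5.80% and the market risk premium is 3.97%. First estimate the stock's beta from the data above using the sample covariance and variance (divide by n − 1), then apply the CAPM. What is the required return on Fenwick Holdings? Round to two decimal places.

9.21%

Mean R_i = (-0.7 − 8.5 − 0.4 − 8.6 − 2.0 + 10.2) / 6 = -1.6667%
Mean R_m = (-5.6 − 5.4 + 5.1 − 8.3 + 1.5 + 8.7) / 6 = -0.6667%
Σ(R_i − R̄_i)(R_m − R̄_m) = 198.2333  ⇒  Cov = 198.2333 / 5 = 39.6467
Σ(R_m − R̄_m)² = 230.6933  ⇒  Var(R_m) = 230.6933 / 5 = 46.1387
β = Cov / Var(R_m) = 39.6467 / 46.1387 = 0.8593
E(R) = R_f + β × MRP = 5.80% + 0.8593 × 3.97% = 9.21%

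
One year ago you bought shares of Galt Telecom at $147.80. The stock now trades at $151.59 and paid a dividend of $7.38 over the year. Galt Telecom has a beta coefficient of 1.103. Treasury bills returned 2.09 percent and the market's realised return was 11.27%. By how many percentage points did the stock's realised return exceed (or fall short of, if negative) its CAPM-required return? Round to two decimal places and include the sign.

Realised HPR = (P1 + D1 − P0) / P0 = (151.59 + 7.38 − 147.80) / 147.80 = 11.17 / 147.80 = 7.5575%
MRP = 11.27% − 2.09% = 9.18%
CAPM required = R_f + β·MRP = 2.09% + 1.103 × 9.18% = 12.21554%
α = realised − required = 7.5575% − 12.21554% = -4.66%

-4.66%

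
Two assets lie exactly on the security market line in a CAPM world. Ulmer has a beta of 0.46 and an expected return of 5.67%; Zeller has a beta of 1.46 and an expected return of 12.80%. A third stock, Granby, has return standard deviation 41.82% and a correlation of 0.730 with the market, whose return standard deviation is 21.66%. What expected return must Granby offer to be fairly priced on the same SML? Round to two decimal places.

MRP = (12.80% − 5.67%) / (1.46 − 0.46) = 7.1300%
R_f = 5.67% − 0.46 × 7.1300% = 2.3902%
β_Granby = ρ·σ_i/σ_m = 0.730 × 41.82 / 21.66 = 1.4094
E(R_Granby) = R_f + β × MRP = 2.3902% + 1.4094 × 7.1300% = 12.44%

12.44%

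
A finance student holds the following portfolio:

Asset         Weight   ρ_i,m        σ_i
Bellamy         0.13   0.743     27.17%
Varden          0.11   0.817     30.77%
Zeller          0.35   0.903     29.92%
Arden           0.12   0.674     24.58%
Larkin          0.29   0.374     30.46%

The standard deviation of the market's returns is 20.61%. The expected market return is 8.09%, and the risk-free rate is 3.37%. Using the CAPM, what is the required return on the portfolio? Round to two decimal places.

7.98%

β_Bellamy = 0.743 × 27.17% / 20.61% = 0.9795
β_Varden = 0.817 × 30.77% / 20.61% = 1.2198
β_Zeller = 0.903 × 29.92% / 20.61% = 1.3109
β_Arden = 0.674 × 24.58% / 20.61% = 0.8038
β_Larkin = 0.374 × 30.46% / 20.61% = 0.5527
β_P = Σ w_i β_i = 0.13×0.9795 + 0.11×1.2198 + 0.35×1.3109 + 0.12×0.8038 + 0.29×0.5527 = 0.9771
MRP = 8.09% − 3.37% = 4.72%
E(R_P) = R_f + β_P × MRP = 3.37% + 0.9771 × 4.72% = 7.98%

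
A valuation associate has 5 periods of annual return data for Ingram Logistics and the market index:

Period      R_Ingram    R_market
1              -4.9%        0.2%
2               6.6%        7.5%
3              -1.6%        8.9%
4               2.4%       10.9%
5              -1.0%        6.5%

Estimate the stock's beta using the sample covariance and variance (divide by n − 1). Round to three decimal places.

Mean R_i = (-4.9 + 6.6 − 1.6 + 2.4 − 1.0) / 5 = 0.3000%
Mean R_m = (0.2 + 7.5 + 8.9 + 10.9 + 6.5) / 5 = 6.8000%
Σ(R_i − R̄_i)(R_m − R̄_m) = 43.7400  ⇒  Cov = 43.7400 / 4 = 10.9350
Σ(R_m − R̄_m)² = 65.3600  ⇒  Var(R_m) = 65.3600 / 4 = 16.3400
β = Cov / Var(R_m) = 10.9350 / 16.3400 = 0.6692

0.669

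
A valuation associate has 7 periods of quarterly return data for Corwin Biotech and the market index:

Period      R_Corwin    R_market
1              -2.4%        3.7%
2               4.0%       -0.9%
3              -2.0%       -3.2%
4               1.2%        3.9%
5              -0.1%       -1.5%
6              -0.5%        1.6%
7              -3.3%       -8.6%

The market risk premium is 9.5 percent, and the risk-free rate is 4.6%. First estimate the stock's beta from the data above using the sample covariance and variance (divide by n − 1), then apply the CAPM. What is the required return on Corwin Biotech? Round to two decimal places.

6.59%

Mean R_i = (-2.4 + 4.0 − 2.0 + 1.2 − 0.1 − 0.5 − 3.3) / 7 = -0.4429%
Mean R_m = (3.7 − 0.9 − 3.2 + 3.9 − 1.5 + 1.6 − 8.6) / 7 = -0.7143%
Σ(R_i − R̄_i)(R_m − R̄_m) = 24.1157  ⇒  Cov = 24.1157 / 6 = 4.0193
Σ(R_m − R̄_m)² = 115.1486  ⇒  Var(R_m) = 115.1486 / 6 = 19.1914
β = Cov / Var(R_m) = 4.0193 / 19.1914 = 0.2094
E(R) = R_f + β × MRP = 4.6% + 0.2094 × 9.5% = 6.59%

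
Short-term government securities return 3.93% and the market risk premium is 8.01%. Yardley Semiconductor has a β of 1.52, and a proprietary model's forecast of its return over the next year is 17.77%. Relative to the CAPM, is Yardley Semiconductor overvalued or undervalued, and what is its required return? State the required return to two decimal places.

Required return = R_f + β·MRP = 3.93% + 1.52 × 8.01% = 16.11%
Forecast 17.77% > required 16.11% → the stock plots above the SML → undervalued.

Undervalued; required return 16.11%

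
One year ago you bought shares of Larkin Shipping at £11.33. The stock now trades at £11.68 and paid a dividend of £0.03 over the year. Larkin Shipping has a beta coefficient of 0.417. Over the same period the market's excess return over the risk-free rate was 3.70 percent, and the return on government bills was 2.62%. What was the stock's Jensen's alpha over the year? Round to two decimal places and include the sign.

Realised HPR = (P1 + D1 − P0) / P0 = (11.68 + 0.03 − 11.33) / 11.33 = 0.38 / 11.33 = 3.3539%
CAPM required = R_f + β·MRP = 2.62% + 0.417 × 3.70% = 4.16290%
α = realised − required = 3.3539% − 4.16290% = -0.81%

-0.81%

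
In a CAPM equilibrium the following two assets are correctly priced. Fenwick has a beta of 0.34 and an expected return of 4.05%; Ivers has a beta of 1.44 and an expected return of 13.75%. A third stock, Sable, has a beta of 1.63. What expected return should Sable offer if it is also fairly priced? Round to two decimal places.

15.43%

MRP (SML slope) = (13.75% − 4.05%) / (1.44 − 0.34) = 9.70% / 1.10 = 8.8182%
R_f (intercept) = 4.05% − 0.34 × 8.8182% = 1.0518%
E(R_Sable) = R_f + β × MRP = 1.0518% + 1.63 × 8.8182% = 15.43%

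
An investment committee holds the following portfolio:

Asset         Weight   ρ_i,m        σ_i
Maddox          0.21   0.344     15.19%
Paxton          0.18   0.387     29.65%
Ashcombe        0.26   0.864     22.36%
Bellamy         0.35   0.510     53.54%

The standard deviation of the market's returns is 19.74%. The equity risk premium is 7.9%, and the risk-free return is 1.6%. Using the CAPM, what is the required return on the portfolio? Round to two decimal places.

β_Maddox = 0.344 × 15.19% / 19.74% = 0.2647
β_Paxton = 0.387 × 29.65% / 19.74% = 0.5813
β_Ashcombe = 0.864 × 22.36% / 19.74% = 0.9787
β_Bellamy = 0.510 × 53.54% / 19.74% = 1.3833
β_P = Σ w_i β_i = 0.21×0.2647 + 0.18×0.5813 + 0.26×0.9787 + 0.35×1.3833 = 0.8988
E(R_P) = R_f + β_P × MRP = 1.6% + 0.8988 × 7.9% = 8.70%

8.70%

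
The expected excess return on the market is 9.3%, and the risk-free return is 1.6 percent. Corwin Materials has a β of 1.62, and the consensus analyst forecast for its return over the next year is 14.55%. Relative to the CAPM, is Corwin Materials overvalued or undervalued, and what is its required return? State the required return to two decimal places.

Required return = R_f + β·MRP = 1.6% + 1.62 × 9.3% = 16.67%
Forecast 14.55% < required 16.67% → the stock plots below the SML → overvalued.

Overvalued; required return 16.67%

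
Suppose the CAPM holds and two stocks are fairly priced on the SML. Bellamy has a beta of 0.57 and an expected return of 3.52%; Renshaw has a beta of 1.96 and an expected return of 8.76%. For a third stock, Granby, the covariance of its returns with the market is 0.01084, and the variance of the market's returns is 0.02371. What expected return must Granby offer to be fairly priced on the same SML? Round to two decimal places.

3.09%

MRP = (8.76% − 3.52%) / (1.96 − 0.57) = 3.7698%
R_f = 3.52% − 0.57 × 3.7698% = 1.3712%
β_Granby = Cov / Var(R_m) = 0.01084 / 0.02371 = 0.4572
E(R_Granby) = R_f + β × MRP = 1.3712% + 0.4572 × 3.7698% = 3.09%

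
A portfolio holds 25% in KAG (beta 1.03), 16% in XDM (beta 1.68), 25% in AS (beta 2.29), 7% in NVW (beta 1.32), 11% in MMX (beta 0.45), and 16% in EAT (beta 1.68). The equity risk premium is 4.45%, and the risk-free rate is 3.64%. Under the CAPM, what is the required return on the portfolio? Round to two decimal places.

10.36%

β_P = Σ w_i β_i = 0.25×1.03 + 0.16×1.68 + 0.25×2.29 + 0.07×1.32 + 0.11×0.45 + 0.16×1.68 = 1.5095
E(R_P) = R_f + β_P × MRP = 3.64% + 1.5095 × 4.45% = 10.36%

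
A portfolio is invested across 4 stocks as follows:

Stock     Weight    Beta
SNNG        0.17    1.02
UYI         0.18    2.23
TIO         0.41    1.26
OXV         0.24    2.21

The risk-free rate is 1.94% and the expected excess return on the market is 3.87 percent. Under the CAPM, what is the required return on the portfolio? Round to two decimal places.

8.22%

β_P = Σ w_i β_i = 0.17×1.02 + 0.18×2.23 + 0.41×1.26 + 0.24×2.21 = 1.6218
E(R_P) = R_f + β_P × MRP = 1.94% + 1.6218 × 3.87% = 8.22%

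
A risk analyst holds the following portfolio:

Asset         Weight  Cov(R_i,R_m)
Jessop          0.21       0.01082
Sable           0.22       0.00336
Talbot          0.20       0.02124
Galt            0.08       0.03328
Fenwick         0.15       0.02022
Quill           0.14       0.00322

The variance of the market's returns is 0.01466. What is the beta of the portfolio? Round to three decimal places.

0.914

β_Jessop = 0.01082 / 0.01466 = 0.7381
β_Sable = 0.00336 / 0.01466 = 0.2292
β_Talbot = 0.02124 / 0.01466 = 1.4488
β_Galt = 0.03328 / 0.01466 = 2.2701
β_Fenwick = 0.02022 / 0.01466 = 1.3793
β_Quill = 0.00322 / 0.01466 = 0.2196
β_P = Σ w_i β_i = 0.21×0.7381 + 0.22×0.2292 + 0.20×1.4488 + 0.08×2.2701 + 0.15×1.3793 + 0.14×0.2196 = 0.9144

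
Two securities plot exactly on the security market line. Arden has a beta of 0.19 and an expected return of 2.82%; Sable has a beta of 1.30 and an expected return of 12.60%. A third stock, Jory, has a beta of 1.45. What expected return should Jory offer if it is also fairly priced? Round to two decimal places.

MRP (SML slope) = (12.60% − 2.82%) / (1.30 − 0.19) = 9.78% / 1.11 = 8.8108%
R_f (intercept) = 2.82% − 0.19 × 8.8108% = 1.1459%
E(R_Jory) = R_f + β × MRP = 1.1459% + 1.45 × 8.8108% = 13.92%

13.92%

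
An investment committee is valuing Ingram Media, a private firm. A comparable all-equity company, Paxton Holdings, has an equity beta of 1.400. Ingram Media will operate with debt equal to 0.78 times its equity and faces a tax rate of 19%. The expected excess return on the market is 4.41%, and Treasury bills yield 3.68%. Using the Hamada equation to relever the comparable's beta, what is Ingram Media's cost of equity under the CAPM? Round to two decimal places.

13.75%

β_L = β_U × [1 + (1 − t)(D/E)] = 1.400 × [1 + (1 − 0.19) × 0.78]
    = 1.400 × [1 + 0.81 × 0.78] = 1.400 × 1.6318 = 2.2845
E(R) = R_f + β_L × MRP = 3.68% + 2.2845 × 4.41% = 13.75%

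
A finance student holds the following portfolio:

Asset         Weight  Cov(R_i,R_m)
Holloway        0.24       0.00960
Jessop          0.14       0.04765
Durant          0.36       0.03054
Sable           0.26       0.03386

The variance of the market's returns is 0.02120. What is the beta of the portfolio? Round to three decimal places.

β_Holloway = 0.00960 / 0.02120 = 0.4528
β_Jessop = 0.04765 / 0.02120 = 2.2476
β_Durant = 0.03054 / 0.02120 = 1.4406
β_Sable = 0.03386 / 0.02120 = 1.5972
β_P = Σ w_i β_i = 0.24×0.4528 + 0.14×2.2476 + 0.36×1.4406 + 0.26×1.5972 = 1.3572

1.357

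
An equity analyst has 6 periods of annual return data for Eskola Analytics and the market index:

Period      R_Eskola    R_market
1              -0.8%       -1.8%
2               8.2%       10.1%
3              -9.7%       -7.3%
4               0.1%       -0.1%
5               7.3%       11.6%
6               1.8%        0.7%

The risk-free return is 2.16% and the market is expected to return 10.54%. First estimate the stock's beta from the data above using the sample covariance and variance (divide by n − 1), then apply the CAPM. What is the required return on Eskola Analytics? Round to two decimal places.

Mean R_i = (-0.8 + 8.2 − 9.7 + 0.1 + 7.3 + 1.8) / 6 = 1.1500%
Mean R_m = (-1.8 + 10.1 − 7.3 − 0.1 + 11.6 + 0.7) / 6 = 2.2000%
Σ(R_i − R̄_i)(R_m − R̄_m) = 225.8200  ⇒  Cov = 225.8200 / 5 = 45.1640
Σ(R_m − R̄_m)² = 264.5600  ⇒  Var(R_m) = 264.5600 / 5 = 52.9120
β = Cov / Var(R_m) = 45.1640 / 52.9120 = 0.8536
MRP = 10.54% − 2.16% = 8.38%
E(R) = R_f + β × MRP = 2.16% + 0.8536 × 8.38% = 9.31%

9.31%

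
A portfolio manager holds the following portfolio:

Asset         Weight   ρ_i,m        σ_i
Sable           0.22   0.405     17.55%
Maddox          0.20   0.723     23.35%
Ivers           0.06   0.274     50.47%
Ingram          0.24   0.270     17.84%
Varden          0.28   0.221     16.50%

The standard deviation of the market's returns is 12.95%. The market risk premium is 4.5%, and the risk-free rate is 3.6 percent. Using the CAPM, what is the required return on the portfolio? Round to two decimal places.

6.36%

β_Sable = 0.405 × 17.55% / 12.95% = 0.5489
β_Maddox = 0.723 × 23.35% / 12.95% = 1.3036
β_Ivers = 0.274 × 50.47% / 12.95% = 1.0679
β_Ingram = 0.270 × 17.84% / 12.95% = 0.3720
β_Varden = 0.221 × 16.50% / 12.95% = 0.2816
β_P = Σ w_i β_i = 0.22×0.5489 + 0.20×1.3036 + 0.06×1.0679 + 0.24×0.3720 + 0.28×0.2816 = 0.6137
E(R_P) = R_f + β_P × MRP = 3.6% + 0.6137 × 4.5% = 6.36%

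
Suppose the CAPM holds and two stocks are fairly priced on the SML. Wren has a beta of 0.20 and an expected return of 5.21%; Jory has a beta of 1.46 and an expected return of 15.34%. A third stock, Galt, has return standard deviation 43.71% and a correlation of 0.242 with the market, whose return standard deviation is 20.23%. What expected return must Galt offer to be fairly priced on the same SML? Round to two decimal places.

MRP = (15.34% − 5.21%) / (1.46 − 0.20) = 8.0397%
R_f = 5.21% − 0.20 × 8.0397% = 3.6021%
β_Galt = ρ·σ_i/σ_m = 0.242 × 43.71 / 20.23 = 0.5229
E(R_Galt) = R_f + β × MRP = 3.6021% + 0.5229 × 8.0397% = 7.81%

7.81%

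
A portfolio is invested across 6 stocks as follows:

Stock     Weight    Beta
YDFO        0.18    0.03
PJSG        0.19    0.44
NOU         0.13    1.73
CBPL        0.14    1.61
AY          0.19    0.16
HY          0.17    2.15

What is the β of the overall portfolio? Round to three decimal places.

β_P = Σ w_i β_i = 0.18×0.03 + 0.19×0.44 + 0.13×1.73 + 0.14×1.61 + 0.19×0.16 + 0.17×2.15 = 0.9352

0.935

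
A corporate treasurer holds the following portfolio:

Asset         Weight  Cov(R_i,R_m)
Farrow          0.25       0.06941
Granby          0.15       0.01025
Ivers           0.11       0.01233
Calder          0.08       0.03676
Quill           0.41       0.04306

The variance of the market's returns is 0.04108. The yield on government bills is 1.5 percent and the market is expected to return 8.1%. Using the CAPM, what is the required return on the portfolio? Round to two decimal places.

8.06%

β_Farrow = 0.06941 / 0.04108 = 1.6896
β_Granby = 0.01025 / 0.04108 = 0.2495
β_Ivers = 0.01233 / 0.04108 = 0.3001
β_Calder = 0.03676 / 0.04108 = 0.8948
β_Quill = 0.04306 / 0.04108 = 1.0482
β_P = Σ w_i β_i = 0.25×1.6896 + 0.15×0.2495 + 0.11×0.3001 + 0.08×0.8948 + 0.41×1.0482 = 0.9942
MRP = 8.1% − 1.5% = 6.60%
E(R_P) = R_f + β_P × MRP = 1.5% + 0.9942 × 6.6% = 8.06%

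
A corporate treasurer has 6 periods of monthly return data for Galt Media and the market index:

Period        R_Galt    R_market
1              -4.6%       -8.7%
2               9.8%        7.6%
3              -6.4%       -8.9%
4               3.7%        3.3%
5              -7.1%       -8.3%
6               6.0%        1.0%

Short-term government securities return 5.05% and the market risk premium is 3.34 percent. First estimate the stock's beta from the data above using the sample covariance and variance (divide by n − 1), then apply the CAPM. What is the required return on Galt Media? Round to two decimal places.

8.28%

Mean R_i = (-4.6 + 9.8 − 6.4 + 3.7 − 7.1 + 6.0) / 6 = 0.2333%
Mean R_m = (-8.7 + 7.6 − 8.9 + 3.3 − 8.3 + 1.0) / 6 = -2.3333%
Σ(R_i − R̄_i)(R_m − R̄_m) = 251.8667  ⇒  Cov = 251.8667 / 5 = 50.3733
Σ(R_m − R̄_m)² = 260.7733  ⇒  Var(R_m) = 260.7733 / 5 = 52.1547
β = Cov / Var(R_m) = 50.3733 / 52.1547 = 0.9658
E(R) = R_f + β × MRP = 5.05% + 0.9658 × 3.34% = 8.28%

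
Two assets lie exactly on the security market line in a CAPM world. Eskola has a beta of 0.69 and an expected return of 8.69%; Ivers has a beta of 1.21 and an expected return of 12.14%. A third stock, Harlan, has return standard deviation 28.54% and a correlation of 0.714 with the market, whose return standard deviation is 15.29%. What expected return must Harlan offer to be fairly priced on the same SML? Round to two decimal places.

MRP = (12.14% − 8.69%) / (1.21 − 0.69) = 6.6346%
R_f = 8.69% − 0.69 × 6.6346% = 4.1121%
β_Harlan = ρ·σ_i/σ_m = 0.714 × 28.54 / 15.29 = 1.3327
E(R_Harlan) = R_f + β × MRP = 4.1121% + 1.3327 × 6.6346% = 12.95%

12.95%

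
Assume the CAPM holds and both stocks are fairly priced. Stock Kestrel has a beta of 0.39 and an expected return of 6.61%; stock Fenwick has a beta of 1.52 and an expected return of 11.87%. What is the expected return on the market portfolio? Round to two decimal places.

Both satisfy E(R) = R_f + β·MRP, so the slope of the SML is
MRP = (11.87% − 6.61%) / (1.52 − 0.39) = 5.26% / 1.13 = 4.6549%
R_f = E(R_Kestrel) − β_Kestrel·MRP = 6.61% − 0.39 × 4.6549% = 4.7946%
E(R_m) = R_f + MRP = 4.7946% + 4.6549% = 9.45%

9.45%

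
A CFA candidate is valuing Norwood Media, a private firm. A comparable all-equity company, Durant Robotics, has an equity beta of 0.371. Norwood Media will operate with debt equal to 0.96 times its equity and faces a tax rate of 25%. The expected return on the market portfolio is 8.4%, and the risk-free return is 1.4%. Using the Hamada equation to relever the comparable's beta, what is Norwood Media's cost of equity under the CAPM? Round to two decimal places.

β_L = β_U × [1 + (1 − t)(D/E)] = 0.371 × [1 + (1 − 0.25) × 0.96]
    = 0.371 × [1 + 0.75 × 0.96] = 0.371 × 1.7200 = 0.6381
MRP = 8.4% − 1.4% = 7.00%
E(R) = R_f + β_L × MRP = 1.4% + 0.6381 × 7.0% = 5.87%

5.87%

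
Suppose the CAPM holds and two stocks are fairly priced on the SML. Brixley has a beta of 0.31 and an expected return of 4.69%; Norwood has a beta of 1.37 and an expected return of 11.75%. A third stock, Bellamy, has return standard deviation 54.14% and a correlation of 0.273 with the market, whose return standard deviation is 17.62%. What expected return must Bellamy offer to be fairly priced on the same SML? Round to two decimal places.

8.21%

MRP = (11.75% − 4.69%) / (1.37 − 0.31) = 6.6604%
R_f = 4.69% − 0.31 × 6.6604% = 2.6253%
β_Bellamy = ρ·σ_i/σ_m = 0.273 × 54.14 / 17.62 = 0.8388
E(R_Bellamy) = R_f + β × MRP = 2.6253% + 0.8388 × 6.6604% = 8.21%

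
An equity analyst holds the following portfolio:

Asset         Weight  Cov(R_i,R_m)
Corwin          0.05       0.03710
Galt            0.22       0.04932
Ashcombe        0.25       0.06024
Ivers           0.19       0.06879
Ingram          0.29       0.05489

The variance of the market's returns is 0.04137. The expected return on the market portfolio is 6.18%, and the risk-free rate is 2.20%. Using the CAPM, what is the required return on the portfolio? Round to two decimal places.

7.66%

β_Corwin = 0.03710 / 0.04137 = 0.8968
β_Galt = 0.04932 / 0.04137 = 1.1922
β_Ashcombe = 0.06024 / 0.04137 = 1.4561
β_Ivers = 0.06879 / 0.04137 = 1.6628
β_Ingram = 0.05489 / 0.04137 = 1.3268
β_P = Σ w_i β_i = 0.05×0.8968 + 0.22×1.1922 + 0.25×1.4561 + 0.19×1.6628 + 0.29×1.3268 = 1.3719
MRP = 6.18% − 2.20% = 3.98%
E(R_P) = R_f + β_P × MRP = 2.20% + 1.3719 × 3.98% = 7.66%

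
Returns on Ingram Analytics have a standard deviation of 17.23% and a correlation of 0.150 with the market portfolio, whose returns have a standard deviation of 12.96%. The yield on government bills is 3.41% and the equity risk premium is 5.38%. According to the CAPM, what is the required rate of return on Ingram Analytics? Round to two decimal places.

β = ρ × σ_i / σ_m = 0.150 × 17.23% / 12.96% = 0.1994
E(R) = 3.41% + 0.1994 × 5.38% = 4.48%

4.48%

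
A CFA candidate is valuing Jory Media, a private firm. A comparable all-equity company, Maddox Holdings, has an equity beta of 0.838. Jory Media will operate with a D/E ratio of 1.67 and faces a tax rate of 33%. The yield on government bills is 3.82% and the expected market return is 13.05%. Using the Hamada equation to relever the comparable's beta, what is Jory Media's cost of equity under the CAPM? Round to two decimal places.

20.21%

β_L = β_U × [1 + (1 − t)(D/E)] = 0.838 × [1 + (1 − 0.33) × 1.67]
    = 0.838 × [1 + 0.67 × 1.67] = 0.838 × 2.1189 = 1.7756
MRP = 13.05% − 3.82% = 9.23%
E(R) = R_f + β_L × MRP = 3.82% + 1.7756 × 9.23% = 20.21%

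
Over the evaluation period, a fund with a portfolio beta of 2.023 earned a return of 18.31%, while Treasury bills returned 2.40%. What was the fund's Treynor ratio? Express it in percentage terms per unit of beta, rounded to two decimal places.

7.86%

Treynor = (R_P − R_f) / β_P = (18.31% − 2.40%) / 2.0230 = 15.91% / 2.0230 = 7.86%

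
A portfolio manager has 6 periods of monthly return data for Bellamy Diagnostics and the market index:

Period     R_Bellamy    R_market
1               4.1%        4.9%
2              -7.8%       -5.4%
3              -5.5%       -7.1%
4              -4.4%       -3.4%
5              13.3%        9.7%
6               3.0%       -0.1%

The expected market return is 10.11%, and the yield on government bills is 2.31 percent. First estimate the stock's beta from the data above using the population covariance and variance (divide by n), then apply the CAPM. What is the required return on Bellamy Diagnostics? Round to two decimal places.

Mean R_i = (4.1 − 7.8 − 5.5 − 4.4 + 13.3 + 3.0) / 6 = 0.4500%
Mean R_m = (4.9 − 5.4 − 7.1 − 3.4 + 9.7 − 0.1) / 6 = -0.2333%
Σ(R_i − R̄_i)(R_m − R̄_m) = 245.5600  ⇒  Cov = 245.5600 / 6 = 40.9267
Σ(R_m − R̄_m)² = 208.9133  ⇒  Var(R_m) = 208.9133 / 6 = 34.8189
β = Cov / Var(R_m) = 40.9267 / 34.8189 = 1.1754
MRP = 10.11% − 2.31% = 7.80%
E(R) = R_f + β × MRP = 2.31% + 1.1754 × 7.80% = 11.48%

11.48%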